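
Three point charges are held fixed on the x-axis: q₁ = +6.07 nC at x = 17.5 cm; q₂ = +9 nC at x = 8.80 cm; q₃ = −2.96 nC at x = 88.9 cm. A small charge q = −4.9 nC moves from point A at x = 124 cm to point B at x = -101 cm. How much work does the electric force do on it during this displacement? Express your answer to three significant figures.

The work done by the electric force is W_field = −ΔU = −q(V_B − V_A) = q(V_A − V_B).
At A: distances to the source charges are 1.06 m, 1.15 m, 0.351 m; V_A = Σ kqᵢ/rᵢ = 45.7 V.
At B: distances to the source charges are 1.19 m, 1.10 m, 1.90 m; V_B = Σ kqᵢ/rᵢ = 106 V.
ΔV = V_B − V_A = 60.1 V.
W_field = −qΔV = −(-4.90×10⁻⁹ C)(60.1 V) = 2.94×10⁻⁷ J.

2.94×10⁻⁷ J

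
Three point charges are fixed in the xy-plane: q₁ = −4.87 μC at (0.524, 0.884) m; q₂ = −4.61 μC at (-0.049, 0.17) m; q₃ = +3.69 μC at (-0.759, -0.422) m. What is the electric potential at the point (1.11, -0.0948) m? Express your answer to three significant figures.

-5.58×10⁴ V

The total potential is the scalar sum of each charge's contribution, V = Σ kqᵢ/rᵢ.
Distances from the field point to each charge: r₁ = 1.14 m, r₂ = 1.19 m, r₃ = 1.90 m.
V = k[(-4.87×10⁻⁶)/(1.14) + (-4.61×10⁻⁶)/(1.19) + (3.69×10⁻⁶)/(1.90)] = -5.58×10⁴ V.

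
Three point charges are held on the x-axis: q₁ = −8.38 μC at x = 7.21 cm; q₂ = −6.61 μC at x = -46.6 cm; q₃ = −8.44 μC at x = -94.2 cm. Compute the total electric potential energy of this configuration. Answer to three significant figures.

2.61 J

The work to assemble the configuration equals its total potential energy, U = Σ kqᵢqⱼ/rᵢⱼ over all pairs.
Pair separations: r₁₂ = 0.538 m, r₁₃ = 1.01 m, r₂₃ = 0.476 m.
U = (0.925) + (0.627) + (1.05) = 2.61 J.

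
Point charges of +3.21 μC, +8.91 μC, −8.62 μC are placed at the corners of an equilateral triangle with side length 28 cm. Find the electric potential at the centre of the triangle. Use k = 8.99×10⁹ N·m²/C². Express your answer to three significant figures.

Electric potential is a scalar, so the contributions from each charge add algebraically: V = Σ kqᵢ/rᵢ.
The distance from each vertex to the centroid is a/√3 = 0.162 m.
V = k[(3.21×10⁻⁶)/(0.162) + (8.91×10⁻⁶)/(0.162) + (-8.62×10⁻⁶)/(0.162)] = 1.95×10⁵ V.

1.95×10⁵ V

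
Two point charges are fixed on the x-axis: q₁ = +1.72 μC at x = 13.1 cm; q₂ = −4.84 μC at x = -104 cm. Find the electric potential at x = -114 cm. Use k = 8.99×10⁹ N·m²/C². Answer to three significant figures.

-4.23×10⁵ V

Electric potential is a scalar, so the contributions from each charge add algebraically: V = Σ kqᵢ/rᵢ.
Distances from the field point to each charge: r₁ = 1.27 m, r₂ = 0.100 m.
V = k[(1.72×10⁻⁶)/(1.27) + (-4.84×10⁻⁶)/(0.100)] = -4.23×10⁵ V.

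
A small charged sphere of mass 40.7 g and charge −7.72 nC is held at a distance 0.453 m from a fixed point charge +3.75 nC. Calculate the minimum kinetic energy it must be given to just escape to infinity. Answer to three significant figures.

To just escape, total mechanical energy must reach zero at infinity: ½mv²_min + U = 0, so ½mv²_min = −U = |kQq|/r.
|U| = |kQq|/r = (8.99×10⁹ N·m²/C²)(3.75×10⁻⁹)(7.72×10⁻⁹)/(0.453) = 5.75×10⁻⁷ J.

5.75×10⁻⁷ J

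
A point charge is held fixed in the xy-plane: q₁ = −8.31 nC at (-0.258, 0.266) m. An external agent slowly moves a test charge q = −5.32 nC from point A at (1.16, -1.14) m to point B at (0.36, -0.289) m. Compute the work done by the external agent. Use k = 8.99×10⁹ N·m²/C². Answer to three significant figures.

2.79×10⁻⁷ J

For quasistatic motion the external work equals the change in potential energy: W_ext = qΔV = q(V_B − V_A).
At A: distance to the source charge is 2.00 m; V_A = kq₁/r = -37.4 V.
At B: distance to the source charge is 0.831 m; V_B = kq₁/r = -89.9 V.
ΔV = V_B − V_A = -52.5 V.
W_ext = qΔV = (-5.32×10⁻⁹ C)(-52.5 V) = 2.79×10⁻⁷ J.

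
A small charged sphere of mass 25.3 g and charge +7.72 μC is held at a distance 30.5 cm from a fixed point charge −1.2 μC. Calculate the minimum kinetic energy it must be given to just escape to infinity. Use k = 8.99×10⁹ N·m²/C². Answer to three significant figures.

0.273 J

To just escape, total mechanical energy must reach zero at infinity: ½mv²_min + U = 0, so ½mv²_min = −U = |kQq|/r.
|U| = |kQq|/r = (8.99×10⁹ N·m²/C²)(1.20×10⁻⁶)(7.72×10⁻⁶)/(0.305) = 0.273 J.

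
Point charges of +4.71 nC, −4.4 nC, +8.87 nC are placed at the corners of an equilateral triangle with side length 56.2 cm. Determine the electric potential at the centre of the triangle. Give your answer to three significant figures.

The total potential is the scalar sum of each charge's contribution, V = Σ kqᵢ/rᵢ.
The distance from each vertex to the centroid is a/√3 = 0.324 m.
V = k[(4.71×10⁻⁹)/(0.324) + (-4.40×10⁻⁹)/(0.324) + (8.87×10⁻⁹)/(0.324)] = 254 V.

254 V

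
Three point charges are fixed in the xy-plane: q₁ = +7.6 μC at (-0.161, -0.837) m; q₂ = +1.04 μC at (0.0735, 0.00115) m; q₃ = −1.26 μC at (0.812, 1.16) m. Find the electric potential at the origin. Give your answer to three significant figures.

Electric potential is a scalar, so the contributions from each charge add algebraically: V = Σ kqᵢ/rᵢ.
Distances from the field point to each charge: r₁ = 0.852 m, r₂ = 0.0735 m, r₃ = 1.42 m.
V = k[(7.60×10⁻⁶)/(0.852) + (1.04×10⁻⁶)/(0.0735) + (-1.26×10⁻⁶)/(1.42)] = 1.99×10⁵ V.

1.99×10⁵ V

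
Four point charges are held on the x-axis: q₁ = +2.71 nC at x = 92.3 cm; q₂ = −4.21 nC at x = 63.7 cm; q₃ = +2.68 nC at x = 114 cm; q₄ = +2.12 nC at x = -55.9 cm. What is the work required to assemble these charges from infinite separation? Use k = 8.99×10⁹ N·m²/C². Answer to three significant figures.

The work to assemble the configuration equals its total potential energy, U = Σ kqᵢqⱼ/rᵢⱼ over all pairs.
Pair separations: r₁₂ = 0.286 m, r₁₃ = 0.217 m, r₁₄ = 1.48 m, r₂₃ = 0.503 m, r₂₄ = 1.20 m, r₃₄ = 1.70 m.
Summing all 6 pair terms gives U = -2.62×10⁻⁷ J.

-2.62×10⁻⁷ J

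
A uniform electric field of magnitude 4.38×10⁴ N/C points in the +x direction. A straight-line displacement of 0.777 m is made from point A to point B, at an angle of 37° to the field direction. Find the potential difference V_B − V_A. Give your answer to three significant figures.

Only the component of displacement along E changes the potential: ΔV = −E·d·cosθ.
ΔV = −(4.38×10⁴ V/m)(0.777 m)cos37° = -2.72×10⁴ V.

-2.72×10⁴ V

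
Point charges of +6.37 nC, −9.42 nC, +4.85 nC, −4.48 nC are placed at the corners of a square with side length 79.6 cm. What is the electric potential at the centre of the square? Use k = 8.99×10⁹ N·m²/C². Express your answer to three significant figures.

-42.8 V

Electric potential is a scalar, so the contributions from each charge add algebraically: V = Σ kqᵢ/rᵢ.
The distance from each corner to the centre is a√2/2 = 0.563 m.
V = k[(6.37×10⁻⁹)/(0.563) + (-9.42×10⁻⁹)/(0.563) + (4.85×10⁻⁹)/(0.563) + (-4.48×10⁻⁹)/(0.563)] = -42.8 V.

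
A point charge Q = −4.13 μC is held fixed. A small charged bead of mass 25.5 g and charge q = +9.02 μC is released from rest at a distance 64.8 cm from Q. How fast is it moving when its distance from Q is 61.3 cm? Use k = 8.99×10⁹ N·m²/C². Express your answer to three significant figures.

1.52 m/s

Only the electrostatic force acts, so mechanical energy is conserved: ½mv² = U₁ − U₂ = kQq(1/r₁ − 1/r₂).
U₁ − U₂ = (8.99×10⁹ N·m²/C²)(-4.13×10⁻⁶ C)(9.02×10⁻⁶ C)(1/0.648 − 1/0.613) = 0.0295 J.
v = √(2·0.0295/0.0255) = 1.52 m/s.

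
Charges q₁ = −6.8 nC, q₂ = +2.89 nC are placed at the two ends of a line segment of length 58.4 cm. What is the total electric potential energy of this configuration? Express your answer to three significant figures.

-3.03×10⁻⁷ J

The work to assemble the configuration equals its total potential energy, U = Σ kqᵢqⱼ/rᵢⱼ over all pairs.
The separation is r = 0.584 m.
U = (-3.03×10⁻⁷) = -3.03×10⁻⁷ J.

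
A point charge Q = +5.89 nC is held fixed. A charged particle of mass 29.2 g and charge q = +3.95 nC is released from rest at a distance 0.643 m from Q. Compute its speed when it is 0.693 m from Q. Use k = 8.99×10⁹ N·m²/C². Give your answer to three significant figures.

Only the electrostatic force acts, so mechanical energy is conserved: ½mv² = U₁ − U₂ = kQq(1/r₁ − 1/r₂).
U₁ − U₂ = (8.99×10⁹ N·m²/C²)(5.89×10⁻⁹ C)(3.95×10⁻⁹ C)(1/0.643 − 1/0.693) = 2.35×10⁻⁸ J.
v = √(2·2.35×10⁻⁸/0.0292) = 1.27×10⁻³ m/s.

1.27×10⁻³ m/s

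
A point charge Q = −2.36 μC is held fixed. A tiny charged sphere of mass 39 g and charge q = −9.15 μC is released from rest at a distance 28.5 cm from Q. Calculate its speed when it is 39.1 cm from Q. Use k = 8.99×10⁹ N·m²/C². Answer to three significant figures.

Only the electrostatic force acts, so mechanical energy is conserved: ½mv² = U₁ − U₂ = kQq(1/r₁ − 1/r₂).
U₁ − U₂ = (8.99×10⁹ N·m²/C²)(-2.36×10⁻⁶ C)(-9.15×10⁻⁶ C)(1/0.285 − 1/0.391) = 0.185 J.
v = √(2·0.185/0.0390) = 3.08 m/s.

3.08 m/s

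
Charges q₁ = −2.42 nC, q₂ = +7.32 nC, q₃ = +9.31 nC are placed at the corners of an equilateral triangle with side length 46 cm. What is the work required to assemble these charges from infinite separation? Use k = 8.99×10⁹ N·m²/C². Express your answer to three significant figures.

5.45×10⁻⁷ J

The assembly work is the sum of pairwise potential energies, U = Σ_{i<j} kqᵢqⱼ/rᵢⱼ.
All three pair separations equal the side length, 0.460 m.
U = (-3.46×10⁻⁷) + (-4.40×10⁻⁷) + (1.33×10⁻⁶) = 5.45×10⁻⁷ J.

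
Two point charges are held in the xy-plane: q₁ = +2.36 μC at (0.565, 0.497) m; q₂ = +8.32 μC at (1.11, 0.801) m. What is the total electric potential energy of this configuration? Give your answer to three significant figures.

0.283 J

The assembly work is the sum of pairwise potential energies, U = Σ_{i<j} kqᵢqⱼ/rᵢⱼ.
Pair separations: r₁₂ = 0.624 m.
U = (0.283) = 0.283 J.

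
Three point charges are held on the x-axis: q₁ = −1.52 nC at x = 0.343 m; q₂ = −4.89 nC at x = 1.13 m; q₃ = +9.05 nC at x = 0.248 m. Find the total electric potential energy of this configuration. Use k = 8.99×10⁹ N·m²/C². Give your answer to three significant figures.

The assembly work is the sum of pairwise potential energies, U = Σ_{i<j} kqᵢqⱼ/rᵢⱼ.
Pair separations: r₁₂ = 0.787 m, r₁₃ = 0.0950 m, r₂₃ = 0.882 m.
U = (8.49×10⁻⁸) + (-1.30×10⁻⁶) + (-4.51×10⁻⁷) = -1.67×10⁻⁶ J.

-1.67×10⁻⁶ J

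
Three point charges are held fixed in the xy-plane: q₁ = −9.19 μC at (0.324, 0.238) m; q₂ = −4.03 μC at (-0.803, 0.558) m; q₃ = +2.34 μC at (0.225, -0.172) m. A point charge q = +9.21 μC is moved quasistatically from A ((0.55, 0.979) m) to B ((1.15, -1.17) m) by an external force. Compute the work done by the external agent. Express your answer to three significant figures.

For quasistatic motion the external work equals the change in potential energy: W_ext = qΔV = q(V_B − V_A).
At A: distances to the source charges are 0.775 m, 1.42 m, 1.20 m; V_A = Σ kqᵢ/rᵢ = -1.15×10⁵ V.
At B: distances to the source charges are 1.63 m, 2.61 m, 1.36 m; V_B = Σ kqᵢ/rᵢ = -4.90×10⁴ V.
ΔV = V_B − V_A = 6.56×10⁴ V.
W_ext = qΔV = (9.21×10⁻⁶ C)(6.56×10⁴ V) = 0.604 J.

0.604 J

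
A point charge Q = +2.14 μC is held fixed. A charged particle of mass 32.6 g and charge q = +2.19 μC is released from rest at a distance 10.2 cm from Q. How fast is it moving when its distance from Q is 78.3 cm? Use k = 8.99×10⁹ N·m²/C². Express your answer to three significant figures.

Only the electrostatic force acts, so mechanical energy is conserved: ½mv² = U₁ − U₂ = kQq(1/r₁ − 1/r₂).
U₁ − U₂ = (8.99×10⁹ N·m²/C²)(2.14×10⁻⁶ C)(2.19×10⁻⁶ C)(1/0.102 − 1/0.783) = 0.359 J.
v = √(2·0.359/0.0326) = 4.69 m/s.

4.69 m/s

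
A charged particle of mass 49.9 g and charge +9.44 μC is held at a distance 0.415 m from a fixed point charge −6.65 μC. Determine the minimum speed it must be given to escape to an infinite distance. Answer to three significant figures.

7.38 m/s

To just escape, total mechanical energy must reach zero at infinity: ½mv²_min + U = 0, so ½mv²_min = −U = |kQq|/r.
|U| = |kQq|/r = (8.99×10⁹ N·m²/C²)(6.65×10⁻⁶)(9.44×10⁻⁶)/(0.415) = 1.36 J.
v_min = √(2|U|/m) = √(2·1.36/0.0499) = 7.38 m/s.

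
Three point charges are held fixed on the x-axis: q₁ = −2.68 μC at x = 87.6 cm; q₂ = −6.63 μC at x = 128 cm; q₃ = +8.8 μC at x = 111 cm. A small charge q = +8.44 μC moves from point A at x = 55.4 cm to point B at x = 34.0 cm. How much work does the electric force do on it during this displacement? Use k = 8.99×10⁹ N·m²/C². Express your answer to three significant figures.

-0.0761 J

The work done by the electric force is W_field = −ΔU = −q(V_B − V_A) = q(V_A − V_B).
At A: distances to the source charges are 0.322 m, 0.726 m, 0.556 m; V_A = Σ kqᵢ/rᵢ = -1.46×10⁴ V.
At B: distances to the source charges are 0.536 m, 0.940 m, 0.770 m; V_B = Σ kqᵢ/rᵢ = -5620 V.
ΔV = V_B − V_A = 9020 V.
W_field = −qΔV = −(8.44×10⁻⁶ C)(9020 V) = -0.0761 J.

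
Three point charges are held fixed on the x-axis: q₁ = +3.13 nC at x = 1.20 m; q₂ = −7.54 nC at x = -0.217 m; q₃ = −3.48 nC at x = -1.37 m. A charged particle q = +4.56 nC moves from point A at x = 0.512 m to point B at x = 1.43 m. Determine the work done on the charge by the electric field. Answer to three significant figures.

-6.33×10⁻⁷ J

The work done by the electric force is W_field = −ΔU = −q(V_B − V_A) = q(V_A − V_B).
At A: distances to the source charges are 0.688 m, 0.729 m, 1.88 m; V_A = Σ kqᵢ/rᵢ = -68.7 V.
At B: distances to the source charges are 0.230 m, 1.65 m, 2.80 m; V_B = Σ kqᵢ/rᵢ = 70.0 V.
ΔV = V_B − V_A = 139 V.
W_field = −qΔV = −(4.56×10⁻⁹ C)(139 V) = -6.33×10⁻⁷ J.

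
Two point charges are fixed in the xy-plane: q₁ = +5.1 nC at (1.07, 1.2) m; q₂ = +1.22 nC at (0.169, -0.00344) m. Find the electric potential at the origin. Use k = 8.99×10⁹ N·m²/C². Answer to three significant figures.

Electric potential is a scalar, so the contributions from each charge add algebraically: V = Σ kqᵢ/rᵢ.
Distances from the field point to each charge: r₁ = 1.61 m, r₂ = 0.169 m.
V = k[(5.10×10⁻⁹)/(1.61) + (1.22×10⁻⁹)/(0.169)] = 93.4 V.

93.4 V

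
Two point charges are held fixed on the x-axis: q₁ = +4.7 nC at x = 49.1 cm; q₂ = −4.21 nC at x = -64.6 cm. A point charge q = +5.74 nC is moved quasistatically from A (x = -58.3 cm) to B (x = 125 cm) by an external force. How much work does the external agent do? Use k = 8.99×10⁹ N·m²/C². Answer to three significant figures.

For quasistatic motion the external work equals the change in potential energy: W_ext = qΔV = q(V_B − V_A).
At A: distances to the source charges are 1.07 m, 0.0630 m; V_A = Σ kqᵢ/rᵢ = -561 V.
At B: distances to the source charges are 0.759 m, 1.90 m; V_B = Σ kqᵢ/rᵢ = 35.7 V.
ΔV = V_B − V_A = 597 V.
W_ext = qΔV = (5.74×10⁻⁹ C)(597 V) = 3.43×10⁻⁶ J.

3.43×10⁻⁶ J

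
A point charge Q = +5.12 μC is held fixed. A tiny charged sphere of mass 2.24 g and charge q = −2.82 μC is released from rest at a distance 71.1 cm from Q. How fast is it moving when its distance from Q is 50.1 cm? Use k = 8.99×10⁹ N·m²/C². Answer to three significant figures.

Only the electrostatic force acts, so mechanical energy is conserved: ½mv² = U₁ − U₂ = kQq(1/r₁ − 1/r₂).
U₁ − U₂ = (8.99×10⁹ N·m²/C²)(5.12×10⁻⁶ C)(-2.82×10⁻⁶ C)(1/0.711 − 1/0.501) = 0.0765 J.
v = √(2·0.0765/2.24×10⁻³) = 8.27 m/s.

8.27 m/s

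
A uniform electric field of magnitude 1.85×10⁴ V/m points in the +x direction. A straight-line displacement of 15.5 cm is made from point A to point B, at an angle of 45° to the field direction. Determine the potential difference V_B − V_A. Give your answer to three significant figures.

Only the component of displacement along E changes the potential: ΔV = −E·d·cosθ.
ΔV = −(1.85×10⁴ V/m)(0.155 m)cos45° = -2030 V.

-2030 V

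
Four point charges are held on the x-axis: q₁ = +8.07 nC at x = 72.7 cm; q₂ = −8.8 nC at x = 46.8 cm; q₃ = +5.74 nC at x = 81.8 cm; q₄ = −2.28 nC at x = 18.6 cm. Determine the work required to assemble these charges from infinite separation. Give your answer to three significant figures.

9.61×10⁻⁷ J

The assembly work is the sum of pairwise potential energies, U = Σ_{i<j} kqᵢqⱼ/rᵢⱼ.
Pair separations: r₁₂ = 0.259 m, r₁₃ = 0.0910 m, r₁₄ = 0.541 m, r₂₃ = 0.350 m, r₂₄ = 0.282 m, r₃₄ = 0.632 m.
Summing all 6 pair terms gives U = 9.61×10⁻⁷ J.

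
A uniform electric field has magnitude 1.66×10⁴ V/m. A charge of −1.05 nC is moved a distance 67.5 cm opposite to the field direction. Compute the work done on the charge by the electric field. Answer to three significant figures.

The potential change for a displacement 67.5 cm opposite to the field direction is ΔV = +Ed = 1.12×10⁴ V.
W_field = −qΔV = 1.18×10⁻⁵ J.

1.18×10⁻⁵ J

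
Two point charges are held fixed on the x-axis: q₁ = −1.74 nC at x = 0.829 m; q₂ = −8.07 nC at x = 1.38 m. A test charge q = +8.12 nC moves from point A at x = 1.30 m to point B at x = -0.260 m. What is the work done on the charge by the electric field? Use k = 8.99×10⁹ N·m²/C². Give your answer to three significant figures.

-7.16×10⁻⁶ J

The work done by the electric force is W_field = −ΔU = −q(V_B − V_A) = q(V_A − V_B).
At A: distances to the source charges are 0.471 m, 0.0800 m; V_A = Σ kqᵢ/rᵢ = -940 V.
At B: distances to the source charges are 1.09 m, 1.64 m; V_B = Σ kqᵢ/rᵢ = -58.6 V.
ΔV = V_B − V_A = 881 V.
W_field = −qΔV = −(8.12×10⁻⁹ C)(881 V) = -7.16×10⁻⁶ J.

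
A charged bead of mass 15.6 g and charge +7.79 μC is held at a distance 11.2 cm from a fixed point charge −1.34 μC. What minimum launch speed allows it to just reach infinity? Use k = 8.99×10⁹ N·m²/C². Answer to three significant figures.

10.4 m/s

To just escape, total mechanical energy must reach zero at infinity: ½mv²_min + U = 0, so ½mv²_min = −U = |kQq|/r.
|U| = |kQq|/r = (8.99×10⁹ N·m²/C²)(1.34×10⁻⁶)(7.79×10⁻⁶)/(0.112) = 0.838 J.
v_min = √(2|U|/m) = √(2·0.838/0.0156) = 10.4 m/s.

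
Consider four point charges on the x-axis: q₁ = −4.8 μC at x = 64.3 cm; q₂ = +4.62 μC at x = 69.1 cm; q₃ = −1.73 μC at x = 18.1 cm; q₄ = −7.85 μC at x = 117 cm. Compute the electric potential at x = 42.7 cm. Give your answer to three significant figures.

-2.01×10⁵ V

Electric potential is a scalar, so the contributions from each charge add algebraically: V = Σ kqᵢ/rᵢ.
Distances from the field point to each charge: r₁ = 0.216 m, r₂ = 0.264 m, r₃ = 0.246 m, r₄ = 0.743 m.
V = k[(-4.80×10⁻⁶)/(0.216) + (4.62×10⁻⁶)/(0.264) + (-1.73×10⁻⁶)/(0.246) + (-7.85×10⁻⁶)/(0.743)] = -2.01×10⁵ V.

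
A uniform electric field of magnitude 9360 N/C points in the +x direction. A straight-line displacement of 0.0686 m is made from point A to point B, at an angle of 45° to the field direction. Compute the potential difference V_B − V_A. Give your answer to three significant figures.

-454 V

Only the component of displacement along E changes the potential: ΔV = −E·d·cosθ.
ΔV = −(9360 V/m)(0.0686 m)cos45° = -454 V.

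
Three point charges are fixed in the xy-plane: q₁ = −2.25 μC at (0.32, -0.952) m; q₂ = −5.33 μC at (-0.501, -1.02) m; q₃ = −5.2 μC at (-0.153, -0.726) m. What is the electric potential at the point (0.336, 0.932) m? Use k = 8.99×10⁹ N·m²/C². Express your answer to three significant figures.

-6.03×10⁴ V

The total potential is the scalar sum of each charge's contribution, V = Σ kqᵢ/rᵢ.
Distances from the field point to each charge: r₁ = 1.88 m, r₂ = 2.12 m, r₃ = 1.73 m.
V = k[(-2.25×10⁻⁶)/(1.88) + (-5.33×10⁻⁶)/(2.12) + (-5.20×10⁻⁶)/(1.73)] = -6.03×10⁴ V.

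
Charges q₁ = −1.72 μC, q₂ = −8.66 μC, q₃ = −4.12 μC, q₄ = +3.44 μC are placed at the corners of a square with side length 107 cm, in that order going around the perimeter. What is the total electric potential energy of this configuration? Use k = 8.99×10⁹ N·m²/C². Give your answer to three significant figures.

0.121 J

The work to assemble the configuration equals its total potential energy, U = Σ kqᵢqⱼ/rᵢⱼ over all pairs.
The four side pairs have separation 1.07 m and the two diagonal pairs 1.51 m.
Summing all 6 pair terms gives U = 0.121 J.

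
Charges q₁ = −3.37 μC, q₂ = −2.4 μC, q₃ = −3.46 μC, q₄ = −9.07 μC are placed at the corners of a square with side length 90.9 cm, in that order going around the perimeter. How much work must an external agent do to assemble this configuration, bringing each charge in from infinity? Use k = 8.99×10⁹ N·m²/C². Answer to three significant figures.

The work to assemble the configuration equals its total potential energy, U = Σ kqᵢqⱼ/rᵢⱼ over all pairs.
The four side pairs have separation 0.909 m and the two diagonal pairs 1.29 m.
Summing all 6 pair terms gives U = 1.01 J.

1.01 J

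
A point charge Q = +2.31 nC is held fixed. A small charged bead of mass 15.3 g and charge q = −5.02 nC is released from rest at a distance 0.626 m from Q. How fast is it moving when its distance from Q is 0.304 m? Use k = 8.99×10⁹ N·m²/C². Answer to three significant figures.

Only the electrostatic force acts, so mechanical energy is conserved: ½mv² = U₁ − U₂ = kQq(1/r₁ − 1/r₂).
U₁ − U₂ = (8.99×10⁹ N·m²/C²)(2.31×10⁻⁹ C)(-5.02×10⁻⁹ C)(1/0.626 − 1/0.304) = 1.76×10⁻⁷ J.
v = √(2·1.76×10⁻⁷/0.0153) = 4.80×10⁻³ m/s.

4.80×10⁻³ m/s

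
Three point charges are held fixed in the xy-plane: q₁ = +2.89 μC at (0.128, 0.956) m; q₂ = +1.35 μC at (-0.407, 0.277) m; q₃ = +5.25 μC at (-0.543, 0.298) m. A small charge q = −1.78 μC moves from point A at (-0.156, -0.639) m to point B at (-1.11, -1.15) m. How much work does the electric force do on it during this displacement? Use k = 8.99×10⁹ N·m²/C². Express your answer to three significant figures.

-0.0476 J

The work done by the electric force is W_field = −ΔU = −q(V_B − V_A) = q(V_A − V_B).
At A: distances to the source charges are 1.62 m, 0.950 m, 1.01 m; V_A = Σ kqᵢ/rᵢ = 7.54×10⁴ V.
At B: distances to the source charges are 2.44 m, 1.59 m, 1.56 m; V_B = Σ kqᵢ/rᵢ = 4.86×10⁴ V.
ΔV = V_B − V_A = -2.68×10⁴ V.
W_field = −qΔV = −(-1.78×10⁻⁶ C)(-2.68×10⁴ V) = -0.0476 J.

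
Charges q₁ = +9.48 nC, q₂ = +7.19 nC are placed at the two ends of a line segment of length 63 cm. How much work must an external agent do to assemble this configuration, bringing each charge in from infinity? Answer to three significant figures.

The work to assemble the configuration equals its total potential energy, U = Σ kqᵢqⱼ/rᵢⱼ over all pairs.
The separation is r = 0.630 m.
U = (9.73×10⁻⁷) = 9.73×10⁻⁷ J.

9.73×10⁻⁷ J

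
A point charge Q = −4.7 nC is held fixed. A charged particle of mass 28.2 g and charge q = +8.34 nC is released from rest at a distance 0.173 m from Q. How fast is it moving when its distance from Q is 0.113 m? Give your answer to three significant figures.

Only the electrostatic force acts, so mechanical energy is conserved: ½mv² = U₁ − U₂ = kQq(1/r₁ − 1/r₂).
U₁ − U₂ = (8.99×10⁹ N·m²/C²)(-4.70×10⁻⁹ C)(8.34×10⁻⁹ C)(1/0.173 − 1/0.113) = 1.08×10⁻⁶ J.
v = √(2·1.08×10⁻⁶/0.0282) = 8.76×10⁻³ m/s.

8.76×10⁻³ m/s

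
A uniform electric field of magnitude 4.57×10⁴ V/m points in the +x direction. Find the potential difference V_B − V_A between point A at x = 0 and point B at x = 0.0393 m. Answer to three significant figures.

In a uniform field, potential decreases in the direction of E: V_B − V_A = −E·Δx.
V_B − V_A = −(4.57×10⁴ V/m)(0.0393 m) = -1800 V.

-1800 V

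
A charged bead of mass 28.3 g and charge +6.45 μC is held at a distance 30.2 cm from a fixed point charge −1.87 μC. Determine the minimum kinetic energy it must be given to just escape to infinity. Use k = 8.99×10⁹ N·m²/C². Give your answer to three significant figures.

To just escape, total mechanical energy must reach zero at infinity: ½mv²_min + U = 0, so ½mv²_min = −U = |kQq|/r.
|U| = |kQq|/r = (8.99×10⁹ N·m²/C²)(1.87×10⁻⁶)(6.45×10⁻⁶)/(0.302) = 0.359 J.

0.359 J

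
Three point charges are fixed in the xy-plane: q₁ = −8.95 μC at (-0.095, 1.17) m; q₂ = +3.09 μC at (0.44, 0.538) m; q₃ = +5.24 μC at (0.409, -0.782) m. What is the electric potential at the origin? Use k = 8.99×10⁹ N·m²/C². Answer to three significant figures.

2.48×10⁴ V

Electric potential is a scalar, so the contributions from each charge add algebraically: V = Σ kqᵢ/rᵢ.
Distances from the field point to each charge: r₁ = 1.17 m, r₂ = 0.695 m, r₃ = 0.882 m.
V = k[(-8.95×10⁻⁶)/(1.17) + (3.09×10⁻⁶)/(0.695) + (5.24×10⁻⁶)/(0.882)] = 2.48×10⁴ V.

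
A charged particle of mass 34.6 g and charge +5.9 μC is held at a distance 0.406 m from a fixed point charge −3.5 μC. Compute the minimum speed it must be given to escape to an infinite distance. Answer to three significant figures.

To just escape, total mechanical energy must reach zero at infinity: ½mv²_min + U = 0, so ½mv²_min = −U = |kQq|/r.
|U| = |kQq|/r = (8.99×10⁹ N·m²/C²)(3.50×10⁻⁶)(5.90×10⁻⁶)/(0.406) = 0.457 J.
v_min = √(2|U|/m) = √(2·0.457/0.0346) = 5.14 m/s.

5.14 m/s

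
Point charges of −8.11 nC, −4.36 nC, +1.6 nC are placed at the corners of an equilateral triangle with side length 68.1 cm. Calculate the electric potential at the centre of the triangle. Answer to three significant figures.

The total potential is the scalar sum of each charge's contribution, V = Σ kqᵢ/rᵢ.
The distance from each vertex to the centroid is a/√3 = 0.393 m.
V = k[(-8.11×10⁻⁹)/(0.393) + (-4.36×10⁻⁹)/(0.393) + (1.60×10⁻⁹)/(0.393)] = -249 V.

-249 V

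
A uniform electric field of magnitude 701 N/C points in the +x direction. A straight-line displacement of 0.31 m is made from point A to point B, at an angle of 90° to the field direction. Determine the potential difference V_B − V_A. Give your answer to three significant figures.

Only the component of displacement along E changes the potential: ΔV = −E·d·cosθ.
ΔV = −(701 V/m)(0.310 m)cos90° = 0 V.

0 V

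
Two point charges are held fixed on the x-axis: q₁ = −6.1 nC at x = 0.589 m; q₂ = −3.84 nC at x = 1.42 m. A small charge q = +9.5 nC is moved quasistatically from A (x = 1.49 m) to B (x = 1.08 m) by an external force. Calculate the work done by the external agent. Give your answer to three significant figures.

For quasistatic motion the external work equals the change in potential energy: W_ext = qΔV = q(V_B − V_A).
At A: distances to the source charges are 0.901 m, 0.0700 m; V_A = Σ kqᵢ/rᵢ = -554 V.
At B: distances to the source charges are 0.491 m, 0.340 m; V_B = Σ kqᵢ/rᵢ = -213 V.
ΔV = V_B − V_A = 341 V.
W_ext = qΔV = (9.50×10⁻⁹ C)(341 V) = 3.24×10⁻⁶ J.

3.24×10⁻⁶ J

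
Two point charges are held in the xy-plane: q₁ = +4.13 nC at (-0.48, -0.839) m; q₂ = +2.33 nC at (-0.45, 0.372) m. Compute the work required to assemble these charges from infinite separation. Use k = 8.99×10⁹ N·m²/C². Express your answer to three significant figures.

7.14×10⁻⁸ J

The work to assemble the configuration equals its total potential energy, U = Σ kqᵢqⱼ/rᵢⱼ over all pairs.
Pair separations: r₁₂ = 1.21 m.
U = (7.14×10⁻⁸) = 7.14×10⁻⁸ J.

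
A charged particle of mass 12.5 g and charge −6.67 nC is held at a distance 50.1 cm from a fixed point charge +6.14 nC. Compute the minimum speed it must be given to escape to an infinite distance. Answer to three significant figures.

To just escape, total mechanical energy must reach zero at infinity: ½mv²_min + U = 0, so ½mv²_min = −U = |kQq|/r.
|U| = |kQq|/r = (8.99×10⁹ N·m²/C²)(6.14×10⁻⁹)(6.67×10⁻⁹)/(0.501) = 7.35×10⁻⁷ J.
v_min = √(2|U|/m) = √(2·7.35×10⁻⁷/0.0125) = 0.0108 m/s.

0.0108 m/s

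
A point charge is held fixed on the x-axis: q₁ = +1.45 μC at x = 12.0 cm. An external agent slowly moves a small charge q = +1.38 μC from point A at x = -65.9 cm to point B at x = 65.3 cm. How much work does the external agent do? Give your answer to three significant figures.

0.0107 J

For quasistatic motion the external work equals the change in potential energy: W_ext = qΔV = q(V_B − V_A).
At A: distance to the source charge is 0.779 m; V_A = kq₁/r = 1.67×10⁴ V.
At B: distance to the source charge is 0.533 m; V_B = kq₁/r = 2.45×10⁴ V.
ΔV = V_B − V_A = 7720 V.
W_ext = qΔV = (1.38×10⁻⁶ C)(7720 V) = 0.0107 J.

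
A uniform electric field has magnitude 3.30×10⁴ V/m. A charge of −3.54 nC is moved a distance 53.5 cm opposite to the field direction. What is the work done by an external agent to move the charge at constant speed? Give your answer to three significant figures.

-6.25×10⁻⁵ J

The potential change for a displacement 53.5 cm opposite to the field direction is ΔV = +Ed = 1.77×10⁴ V.
W_ext = qΔV = -6.25×10⁻⁵ J.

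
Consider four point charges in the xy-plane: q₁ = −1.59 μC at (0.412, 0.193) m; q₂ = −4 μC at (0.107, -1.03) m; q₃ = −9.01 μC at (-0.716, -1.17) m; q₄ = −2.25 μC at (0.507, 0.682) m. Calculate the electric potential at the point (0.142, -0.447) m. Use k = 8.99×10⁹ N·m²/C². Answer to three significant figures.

-1.71×10⁵ V

Electric potential is a scalar, so the contributions from each charge add algebraically: V = Σ kqᵢ/rᵢ.
Distances from the field point to each charge: r₁ = 0.695 m, r₂ = 0.584 m, r₃ = 1.12 m, r₄ = 1.19 m.
V = k[(-1.59×10⁻⁶)/(0.695) + (-4.00×10⁻⁶)/(0.584) + (-9.01×10⁻⁶)/(1.12) + (-2.25×10⁻⁶)/(1.19)] = -1.71×10⁵ V.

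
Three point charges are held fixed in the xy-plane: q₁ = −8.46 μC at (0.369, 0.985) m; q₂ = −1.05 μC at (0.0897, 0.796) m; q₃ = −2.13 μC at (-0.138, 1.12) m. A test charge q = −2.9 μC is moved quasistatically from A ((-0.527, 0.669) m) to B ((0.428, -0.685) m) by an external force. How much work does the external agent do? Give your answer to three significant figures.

-0.189 J

For quasistatic motion the external work equals the change in potential energy: W_ext = qΔV = q(V_B − V_A).
At A: distances to the source charges are 0.950 m, 0.630 m, 0.596 m; V_A = Σ kqᵢ/rᵢ = -1.27×10⁵ V.
At B: distances to the source charges are 1.67 m, 1.52 m, 1.89 m; V_B = Σ kqᵢ/rᵢ = -6.19×10⁴ V.
ΔV = V_B − V_A = 6.53×10⁴ V.
W_ext = qΔV = (-2.90×10⁻⁶ C)(6.53×10⁴ V) = -0.189 J.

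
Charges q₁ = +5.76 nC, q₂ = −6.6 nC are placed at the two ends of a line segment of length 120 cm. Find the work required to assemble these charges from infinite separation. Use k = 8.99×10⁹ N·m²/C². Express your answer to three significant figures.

The work to assemble the configuration equals its total potential energy, U = Σ kqᵢqⱼ/rᵢⱼ over all pairs.
The separation is r = 1.20 m.
U = (-2.85×10⁻⁷) = -2.85×10⁻⁷ J.

-2.85×10⁻⁷ J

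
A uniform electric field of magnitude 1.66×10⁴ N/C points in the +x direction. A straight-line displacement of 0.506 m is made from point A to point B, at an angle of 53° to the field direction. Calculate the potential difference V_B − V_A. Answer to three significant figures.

Only the component of displacement along E changes the potential: ΔV = −E·d·cosθ.
ΔV = −(1.66×10⁴ V/m)(0.506 m)cos53° = -5060 V.

-5060 V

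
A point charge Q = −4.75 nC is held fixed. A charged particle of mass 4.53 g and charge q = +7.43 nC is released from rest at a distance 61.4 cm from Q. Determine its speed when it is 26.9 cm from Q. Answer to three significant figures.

0.0171 m/s

Only the electrostatic force acts, so mechanical energy is conserved: ½mv² = U₁ − U₂ = kQq(1/r₁ − 1/r₂).
U₁ − U₂ = (8.99×10⁹ N·m²/C²)(-4.75×10⁻⁹ C)(7.43×10⁻⁹ C)(1/0.614 − 1/0.269) = 6.63×10⁻⁷ J.
v = √(2·6.63×10⁻⁷/4.53×10⁻³) = 0.0171 m/s.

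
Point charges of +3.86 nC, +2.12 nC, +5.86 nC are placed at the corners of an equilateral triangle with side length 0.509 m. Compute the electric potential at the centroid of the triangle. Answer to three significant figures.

Electric potential is a scalar, so the contributions from each charge add algebraically: V = Σ kqᵢ/rᵢ.
The distance from each vertex to the centroid is a/√3 = 0.294 m.
V = k[(3.86×10⁻⁹)/(0.294) + (2.12×10⁻⁹)/(0.294) + (5.86×10⁻⁹)/(0.294)] = 362 V.

362 V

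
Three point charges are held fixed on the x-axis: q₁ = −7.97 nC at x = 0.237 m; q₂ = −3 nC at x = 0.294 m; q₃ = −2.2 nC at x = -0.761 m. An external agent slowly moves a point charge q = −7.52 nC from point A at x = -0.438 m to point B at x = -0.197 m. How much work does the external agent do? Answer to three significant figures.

3.82×10⁻⁷ J

For quasistatic motion the external work equals the change in potential energy: W_ext = qΔV = q(V_B − V_A).
At A: distances to the source charges are 0.675 m, 0.732 m, 0.323 m; V_A = Σ kqᵢ/rᵢ = -204 V.
At B: distances to the source charges are 0.434 m, 0.491 m, 0.564 m; V_B = Σ kqᵢ/rᵢ = -255 V.
ΔV = V_B − V_A = -50.9 V.
W_ext = qΔV = (-7.52×10⁻⁹ C)(-50.9 V) = 3.82×10⁻⁷ J.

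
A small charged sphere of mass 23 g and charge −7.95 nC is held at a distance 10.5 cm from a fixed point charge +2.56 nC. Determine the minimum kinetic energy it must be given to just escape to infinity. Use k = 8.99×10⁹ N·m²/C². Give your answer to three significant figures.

To just escape, total mechanical energy must reach zero at infinity: ½mv²_min + U = 0, so ½mv²_min = −U = |kQq|/r.
|U| = |kQq|/r = (8.99×10⁹ N·m²/C²)(2.56×10⁻⁹)(7.95×10⁻⁹)/(0.105) = 1.74×10⁻⁶ J.

1.74×10⁻⁶ J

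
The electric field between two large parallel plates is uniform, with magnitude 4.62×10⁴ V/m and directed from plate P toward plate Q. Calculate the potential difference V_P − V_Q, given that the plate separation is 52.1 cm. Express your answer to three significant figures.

2.41×10⁴ V

In a uniform field, potential decreases in the direction of E: ΔV = −E·d for a displacement d parallel to E.
Going from Q to P is a displacement of 52.1 cm opposite to the field, so V_P − V_Q = +Ed = 2.41×10⁴ V.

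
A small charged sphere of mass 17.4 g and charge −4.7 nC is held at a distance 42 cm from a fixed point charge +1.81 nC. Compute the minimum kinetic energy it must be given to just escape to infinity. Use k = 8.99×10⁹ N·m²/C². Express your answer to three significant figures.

To just escape, total mechanical energy must reach zero at infinity: ½mv²_min + U = 0, so ½mv²_min = −U = |kQq|/r.
|U| = |kQq|/r = (8.99×10⁹ N·m²/C²)(1.81×10⁻⁹)(4.70×10⁻⁹)/(0.420) = 1.82×10⁻⁷ J.

1.82×10⁻⁷ J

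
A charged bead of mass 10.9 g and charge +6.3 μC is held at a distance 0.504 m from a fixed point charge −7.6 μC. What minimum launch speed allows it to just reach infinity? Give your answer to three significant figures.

12.5 m/s

To just escape, total mechanical energy must reach zero at infinity: ½mv²_min + U = 0, so ½mv²_min = −U = |kQq|/r.
|U| = |kQq|/r = (8.99×10⁹ N·m²/C²)(7.60×10⁻⁶)(6.30×10⁻⁶)/(0.504) = 0.854 J.
v_min = √(2|U|/m) = √(2·0.854/0.0109) = 12.5 m/s.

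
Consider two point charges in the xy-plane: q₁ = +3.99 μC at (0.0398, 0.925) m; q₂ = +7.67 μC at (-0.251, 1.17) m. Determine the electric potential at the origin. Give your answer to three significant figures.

9.64×10⁴ V

The total potential is the scalar sum of each charge's contribution, V = Σ kqᵢ/rᵢ.
Distances from the field point to each charge: r₁ = 0.926 m, r₂ = 1.20 m.
V = k[(3.99×10⁻⁶)/(0.926) + (7.67×10⁻⁶)/(1.20)] = 9.64×10⁴ V.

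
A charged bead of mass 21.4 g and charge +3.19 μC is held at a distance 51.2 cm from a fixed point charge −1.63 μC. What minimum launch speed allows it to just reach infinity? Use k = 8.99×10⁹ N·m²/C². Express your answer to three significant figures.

2.92 m/s

To just escape, total mechanical energy must reach zero at infinity: ½mv²_min + U = 0, so ½mv²_min = −U = |kQq|/r.
|U| = |kQq|/r = (8.99×10⁹ N·m²/C²)(1.63×10⁻⁶)(3.19×10⁻⁶)/(0.512) = 0.0913 J.
v_min = √(2|U|/m) = √(2·0.0913/0.0214) = 2.92 m/s.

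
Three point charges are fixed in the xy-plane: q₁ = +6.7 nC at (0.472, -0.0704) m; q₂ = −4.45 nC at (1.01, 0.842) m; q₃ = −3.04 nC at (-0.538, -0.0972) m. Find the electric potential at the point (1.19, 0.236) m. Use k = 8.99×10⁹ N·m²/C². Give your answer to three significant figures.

The total potential is the scalar sum of each charge's contribution, V = Σ kqᵢ/rᵢ.
Distances from the field point to each charge: r₁ = 0.781 m, r₂ = 0.632 m, r₃ = 1.76 m.
V = k[(6.70×10⁻⁹)/(0.781) + (-4.45×10⁻⁹)/(0.632) + (-3.04×10⁻⁹)/(1.76)] = -1.65 V.

-1.65 V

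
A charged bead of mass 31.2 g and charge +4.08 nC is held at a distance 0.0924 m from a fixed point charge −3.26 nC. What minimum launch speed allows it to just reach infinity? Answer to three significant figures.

To just escape, total mechanical energy must reach zero at infinity: ½mv²_min + U = 0, so ½mv²_min = −U = |kQq|/r.
|U| = |kQq|/r = (8.99×10⁹ N·m²/C²)(3.26×10⁻⁹)(4.08×10⁻⁹)/(0.0924) = 1.29×10⁻⁶ J.
v_min = √(2|U|/m) = √(2·1.29×10⁻⁶/0.0312) = 9.11×10⁻³ m/s.

9.11×10⁻³ m/s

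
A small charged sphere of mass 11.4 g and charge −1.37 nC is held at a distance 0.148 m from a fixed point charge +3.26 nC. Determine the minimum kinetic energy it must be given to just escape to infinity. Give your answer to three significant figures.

2.71×10⁻⁷ J

To just escape, total mechanical energy must reach zero at infinity: ½mv²_min + U = 0, so ½mv²_min = −U = |kQq|/r.
|U| = |kQq|/r = (8.99×10⁹ N·m²/C²)(3.26×10⁻⁹)(1.37×10⁻⁹)/(0.148) = 2.71×10⁻⁷ J.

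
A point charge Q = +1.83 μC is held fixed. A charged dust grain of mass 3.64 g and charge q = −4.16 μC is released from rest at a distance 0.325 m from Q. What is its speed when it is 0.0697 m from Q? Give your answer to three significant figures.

Only the electrostatic force acts, so mechanical energy is conserved: ½mv² = U₁ − U₂ = kQq(1/r₁ − 1/r₂).
U₁ − U₂ = (8.99×10⁹ N·m²/C²)(1.83×10⁻⁶ C)(-4.16×10⁻⁶ C)(1/0.325 − 1/0.0697) = 0.771 J.
v = √(2·0.771/3.64×10⁻³) = 20.6 m/s.

20.6 m/s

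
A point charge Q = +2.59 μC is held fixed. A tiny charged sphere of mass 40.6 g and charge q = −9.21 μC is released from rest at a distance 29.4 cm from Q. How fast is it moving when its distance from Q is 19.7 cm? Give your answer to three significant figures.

Only the electrostatic force acts, so mechanical energy is conserved: ½mv² = U₁ − U₂ = kQq(1/r₁ − 1/r₂).
U₁ − U₂ = (8.99×10⁹ N·m²/C²)(2.59×10⁻⁶ C)(-9.21×10⁻⁶ C)(1/0.294 − 1/0.197) = 0.359 J.
v = √(2·0.359/0.0406) = 4.21 m/s.

4.21 m/s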